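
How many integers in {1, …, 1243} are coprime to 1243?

Factor: 1243 = 11 · 113.
φ(1243) = (11−1) · (113−1) = 10 · 112 = 1120.

1120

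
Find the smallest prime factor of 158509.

158509 is odd.
Digit sum 28, not divisible by 3.
Ends in 9: not divisible by 5.
7: 158509 = 7·22644 + 1
11: 158509 = 11·14409 + 10
13: 158509 = 13·12193

13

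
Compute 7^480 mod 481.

7^1 ≡ 7 (mod 481)
7^2 ≡ 7^2 = 49 ≡ 49 (mod 481)
7^4 ≡ 49^2 = 2401 ≡ 477 (mod 481)
7^8 ≡ 477^2 = 227529 ≡ 16 (mod 481)
7^16 ≡ 16^2 = 256 ≡ 256 (mod 481)
7^32 ≡ 256^2 = 65536 ≡ 120 (mod 481)
7^64 ≡ 120^2 = 14400 ≡ 451 (mod 481)
7^128 ≡ 451^2 = 203401 ≡ 419 (mod 481)
7^256 ≡ 419^2 = 175561 ≡ 477 (mod 481)
480 = 256 + 128 + 64 + 32 in binary powers of 2.
So 7^480 ≡ 477 · 419 · 451 · 120 ≡ 417 (mod 481).
Since 417 ≠ 1, base 7 is a Fermat witness: 481 is composite.

417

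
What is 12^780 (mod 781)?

12^1 ≡ 12 (mod 781)
12^2 ≡ 12^2 = 144 ≡ 144 (mod 781)
12^4 ≡ 144^2 = 20736 ≡ 430 (mod 781)
12^8 ≡ 430^2 = 184900 ≡ 584 (mod 781)
12^16 ≡ 584^2 = 341056 ≡ 540 (mod 781)
12^32 ≡ 540^2 = 291600 ≡ 287 (mod 781)
12^64 ≡ 287^2 = 82369 ≡ 364 (mod 781)
12^128 ≡ 364^2 = 132496 ≡ 507 (mod 781)
12^256 ≡ 507^2 = 257049 ≡ 100 (mod 781)
12^512 ≡ 100^2 = 10000 ≡ 628 (mod 781)
780 = 512 + 256 + 8 + 4 in binary powers of 2.
So 12^780 ≡ 628 · 100 · 584 · 430 ≡ 529 (mod 781).
Since 529 ≠ 1, base 12 is a Fermat witness: 781 is composite.

529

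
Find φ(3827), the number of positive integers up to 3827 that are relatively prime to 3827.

Factor: 3827 = 43 · 89.
φ(3827) = (43−1) · (89−1) = 42 · 88 = 3696.

3696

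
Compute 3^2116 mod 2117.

3^1 ≡ 3 (mod 2117)
3^2 ≡ 3^2 = 9 ≡ 9 (mod 2117)
3^4 ≡ 9^2 = 81 ≡ 81 (mod 2117)
3^8 ≡ 81^2 = 6561 ≡ 210 (mod 2117)
3^16 ≡ 210^2 = 44100 ≡ 1760 (mod 2117)
3^32 ≡ 1760^2 = 3097600 ≡ 429 (mod 2117)
3^64 ≡ 429^2 = 184041 ≡ 1979 (mod 2117)
3^128 ≡ 1979^2 = 3916441 ≡ 2108 (mod 2117)
3^256 ≡ 2108^2 = 4443664 ≡ 81 (mod 2117)
3^512 ≡ 81^2 = 6561 ≡ 210 (mod 2117)
3^1024 ≡ 210^2 = 44100 ≡ 1760 (mod 2117)
3^2048 ≡ 1760^2 = 3097600 ≡ 429 (mod 2117)
2116 = 2048 + 64 + 4 in binary powers of 2.
So 3^2116 ≡ 429 · 1979 · 81 ≡ 1760 (mod 2117).
Since 1760 ≠ 1, base 3 is a Fermat witness: 2117 is composite.

1760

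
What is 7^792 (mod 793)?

339

7^1 ≡ 7 (mod 793)
7^2 ≡ 7^2 = 49 ≡ 49 (mod 793)
7^4 ≡ 49^2 = 2401 ≡ 22 (mod 793)
7^8 ≡ 22^2 = 484 ≡ 484 (mod 793)
7^16 ≡ 484^2 = 234256 ≡ 321 (mod 793)
7^32 ≡ 321^2 = 103041 ≡ 744 (mod 793)
7^64 ≡ 744^2 = 553536 ≡ 22 (mod 793)
7^128 ≡ 22^2 = 484 ≡ 484 (mod 793)
7^256 ≡ 484^2 = 234256 ≡ 321 (mod 793)
7^512 ≡ 321^2 = 103041 ≡ 744 (mod 793)
792 = 512 + 256 + 16 + 8 in binary powers of 2.
So 7^792 ≡ 744 · 321 · 321 · 484 ≡ 339 (mod 793).
Since 339 ≠ 1, base 7 is a Fermat witness: 793 is composite.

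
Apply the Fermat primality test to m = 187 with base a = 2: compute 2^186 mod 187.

2^1 ≡ 2 (mod 187)
2^2 ≡ 2^2 = 4 ≡ 4 (mod 187)
2^4 ≡ 4^2 = 16 ≡ 16 (mod 187)
2^8 ≡ 16^2 = 256 ≡ 69 (mod 187)
2^16 ≡ 69^2 = 4761 ≡ 86 (mod 187)
2^32 ≡ 86^2 = 7396 ≡ 103 (mod 187)
2^64 ≡ 103^2 = 10609 ≡ 137 (mod 187)
2^128 ≡ 137^2 = 18769 ≡ 69 (mod 187)
186 = 128 + 32 + 16 + 8 + 2 in binary powers of 2.
So 2^186 ≡ 69 · 103 · 86 · 69 · 4 ≡ 174 (mod 187).
Since 174 ≠ 1, base 2 is a Fermat witness: 187 is composite.

174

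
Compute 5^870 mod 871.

5^1 ≡ 5 (mod 871)
5^2 ≡ 5^2 = 25 ≡ 25 (mod 871)
5^4 ≡ 25^2 = 625 ≡ 625 (mod 871)
5^8 ≡ 625^2 = 390625 ≡ 417 (mod 871)
5^16 ≡ 417^2 = 173889 ≡ 560 (mod 871)
5^32 ≡ 560^2 = 313600 ≡ 40 (mod 871)
5^64 ≡ 40^2 = 1600 ≡ 729 (mod 871)
5^128 ≡ 729^2 = 531441 ≡ 131 (mod 871)
5^256 ≡ 131^2 = 17161 ≡ 612 (mod 871)
5^512 ≡ 612^2 = 374544 ≡ 14 (mod 871)
870 = 512 + 256 + 64 + 32 + 4 + 2 in binary powers of 2.
So 5^870 ≡ 14 · 612 · 729 · 40 · 625 · 25 ≡ 129 (mod 871).
Since 129 ≠ 1, base 5 is a Fermat witness: 871 is composite.

129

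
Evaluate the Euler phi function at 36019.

35640

Factor: 36019 = 181 · 199.
φ(36019) = (181−1) · (199−1) = 180 · 198 = 35640.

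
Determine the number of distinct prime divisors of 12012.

12012 = 2^2 · 3003
3003 = 3 · 1001
1001 = 7 · 143
143 = 11 · 13
12012 = 2^2 · 3 · 7 · 11 · 13, which has 5 distinct prime factors.

5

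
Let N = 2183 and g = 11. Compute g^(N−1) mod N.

470

11^1 ≡ 11 (mod 2183)
11^2 ≡ 11^2 = 121 ≡ 121 (mod 2183)
11^4 ≡ 121^2 = 14641 ≡ 1543 (mod 2183)
11^8 ≡ 1543^2 = 2380849 ≡ 1379 (mod 2183)
11^16 ≡ 1379^2 = 1901641 ≡ 248 (mod 2183)
11^32 ≡ 248^2 = 61504 ≡ 380 (mod 2183)
11^64 ≡ 380^2 = 144400 ≡ 322 (mod 2183)
11^128 ≡ 322^2 = 103684 ≡ 1083 (mod 2183)
11^256 ≡ 1083^2 = 1172889 ≡ 618 (mod 2183)
11^512 ≡ 618^2 = 381924 ≡ 2082 (mod 2183)
11^1024 ≡ 2082^2 = 4334724 ≡ 1469 (mod 2183)
11^2048 ≡ 1469^2 = 2157961 ≡ 1157 (mod 2183)
2182 = 2048 + 128 + 4 + 2 in binary powers of 2.
So 11^2182 ≡ 1157 · 1083 · 1543 · 121 ≡ 470 (mod 2183).
Since 470 ≠ 1, base 11 is a Fermat witness: 2183 is composite.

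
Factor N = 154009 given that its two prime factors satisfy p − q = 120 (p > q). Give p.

457

Since p = q + 120, we have 154009 = q(q + 120), so q² + 120q − 154009 = 0.
Discriminant: 120² + 4·154009 = 14400 + 616036 = 630436; √630436 = 794.
q = (−120 + 794)/2 = 337, and p = q + 120 = 457.
Check: 337 · 457 = 154009.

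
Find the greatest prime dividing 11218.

11218 = 2 · 5609
5609 = 71 · 79
79 is prime.
So 11218 = 2 · 71 · 79; the largest prime factor is 79.

79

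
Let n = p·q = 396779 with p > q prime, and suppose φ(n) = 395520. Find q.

φ(n) = (p−1)(q−1) = n − (p+q) + 1, so p + q = 396779 − 395520 + 1 = 1260.
p and q are the roots of t² − 1260t + 396779 = 0.
Discriminant: 1260² − 4·396779 = 1587600 − 1587116 = 484; √484 = 22.
q = (1260 − 22)/2 = 619, p = (1260 + 22)/2 = 641.
Check: 619 · 641 = 396779.

619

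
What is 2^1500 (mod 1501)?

1128

2^1 ≡ 2 (mod 1501)
2^2 ≡ 2^2 = 4 ≡ 4 (mod 1501)
2^4 ≡ 4^2 = 16 ≡ 16 (mod 1501)
2^8 ≡ 16^2 = 256 ≡ 256 (mod 1501)
2^16 ≡ 256^2 = 65536 ≡ 993 (mod 1501)
2^32 ≡ 993^2 = 986049 ≡ 1393 (mod 1501)
2^64 ≡ 1393^2 = 1940449 ≡ 1157 (mod 1501)
2^128 ≡ 1157^2 = 1338649 ≡ 1258 (mod 1501)
2^256 ≡ 1258^2 = 1582564 ≡ 510 (mod 1501)
2^512 ≡ 510^2 = 260100 ≡ 427 (mod 1501)
2^1024 ≡ 427^2 = 182329 ≡ 708 (mod 1501)
1500 = 1024 + 256 + 128 + 64 + 16 + 8 + 4 in binary powers of 2.
So 2^1500 ≡ 708 · 510 · 1258 · 1157 · 993 · 256 · 16 ≡ 1128 (mod 1501).
Since 1128 ≠ 1, base 2 is a Fermat witness: 1501 is composite.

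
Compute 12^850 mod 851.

164

12^1 ≡ 12 (mod 851)
12^2 ≡ 12^2 = 144 ≡ 144 (mod 851)
12^4 ≡ 144^2 = 20736 ≡ 312 (mod 851)
12^8 ≡ 312^2 = 97344 ≡ 330 (mod 851)
12^16 ≡ 330^2 = 108900 ≡ 823 (mod 851)
12^32 ≡ 823^2 = 677329 ≡ 784 (mod 851)
12^64 ≡ 784^2 = 614656 ≡ 234 (mod 851)
12^128 ≡ 234^2 = 54756 ≡ 292 (mod 851)
12^256 ≡ 292^2 = 85264 ≡ 164 (mod 851)
12^512 ≡ 164^2 = 26896 ≡ 515 (mod 851)
850 = 512 + 256 + 64 + 16 + 2 in binary powers of 2.
So 12^850 ≡ 515 · 164 · 234 · 823 · 144 ≡ 164 (mod 851).
Since 164 ≠ 1, base 12 is a Fermat witness: 851 is composite.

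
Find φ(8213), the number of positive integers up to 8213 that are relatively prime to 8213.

7980

Factor: 8213 = 43 · 191.
φ(8213) = (43−1) · (191−1) = 42 · 190 = 7980.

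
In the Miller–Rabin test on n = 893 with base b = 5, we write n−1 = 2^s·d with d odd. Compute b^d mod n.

453

893 − 1 = 892 = 2^2 · 223, so d = 223.
5^1 ≡ 5 (mod 893)
5^2 ≡ 5^2 = 25 ≡ 25 (mod 893)
5^4 ≡ 25^2 = 625 ≡ 625 (mod 893)
5^8 ≡ 625^2 = 390625 ≡ 384 (mod 893)
5^16 ≡ 384^2 = 147456 ≡ 111 (mod 893)
5^32 ≡ 111^2 = 12321 ≡ 712 (mod 893)
5^64 ≡ 712^2 = 506944 ≡ 613 (mod 893)
5^128 ≡ 613^2 = 375769 ≡ 709 (mod 893)
223 = 128 + 64 + 16 + 8 + 4 + 2 + 1 in binary powers of 2.
So 5^223 ≡ 709 · 613 · 111 · 384 · 625 · 25 · 5 ≡ 453 (mod 893).
Squaring chain: 453 → 712; never reaches −1, so base 5 is a Miller–Rabin witness that 893 is composite.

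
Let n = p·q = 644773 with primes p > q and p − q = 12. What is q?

Since p = q + 12, we have 644773 = q(q + 12), so q² + 12q − 644773 = 0.
Discriminant: 12² + 4·644773 = 144 + 2579092 = 2579236; √2579236 = 1606.
q = (−12 + 1606)/2 = 797, and p = q + 12 = 809.
Check: 797 · 809 = 644773.

797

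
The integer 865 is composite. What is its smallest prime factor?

5

865 is odd.
Digit sum 19, not divisible by 3.
Ends in 5: divisible by 5.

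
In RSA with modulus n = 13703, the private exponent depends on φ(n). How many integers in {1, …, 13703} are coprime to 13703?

13440

Factor: 13703 = 71 · 193.
φ(13703) = (71−1) · (193−1) = 70 · 192 = 13440.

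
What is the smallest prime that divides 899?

29

899 is odd.
Digit sum 26, not divisible by 3.
Ends in 9: not divisible by 5.
7: 899 = 7·128 + 3
11: 899 = 11·81 + 8
13: 899 = 13·69 + 2
17: 899 = 17·52 + 15
19: 899 = 19·47 + 6
23: 899 = 23·39 + 2
29: 899 = 29·31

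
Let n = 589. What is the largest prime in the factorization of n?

31

589 = 19 · 31
31 is prime.
So 589 = 19 · 31; the largest prime factor is 31.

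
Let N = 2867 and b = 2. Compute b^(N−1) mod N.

2^1 ≡ 2 (mod 2867)
2^2 ≡ 2^2 = 4 ≡ 4 (mod 2867)
2^4 ≡ 4^2 = 16 ≡ 16 (mod 2867)
2^8 ≡ 16^2 = 256 ≡ 256 (mod 2867)
2^16 ≡ 256^2 = 65536 ≡ 2462 (mod 2867)
2^32 ≡ 2462^2 = 6061444 ≡ 606 (mod 2867)
2^64 ≡ 606^2 = 367236 ≡ 260 (mod 2867)
2^128 ≡ 260^2 = 67600 ≡ 1659 (mod 2867)
2^256 ≡ 1659^2 = 2752281 ≡ 2828 (mod 2867)
2^512 ≡ 2828^2 = 7997584 ≡ 1521 (mod 2867)
2^1024 ≡ 1521^2 = 2313441 ≡ 2639 (mod 2867)
2^2048 ≡ 2639^2 = 6964321 ≡ 378 (mod 2867)
2866 = 2048 + 512 + 256 + 32 + 16 + 2 in binary powers of 2.
So 2^2866 ≡ 378 · 1521 · 2828 · 606 · 2462 · 4 ≡ 1015 (mod 2867).
Since 1015 ≠ 1, base 2 is a Fermat witness: 2867 is composite.

1015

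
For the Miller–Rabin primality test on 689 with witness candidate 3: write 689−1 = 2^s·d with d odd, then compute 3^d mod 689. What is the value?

432

689 − 1 = 688 = 2^4 · 43, so d = 43.
3^1 ≡ 3 (mod 689)
3^2 ≡ 3^2 = 9 ≡ 9 (mod 689)
3^4 ≡ 9^2 = 81 ≡ 81 (mod 689)
3^8 ≡ 81^2 = 6561 ≡ 360 (mod 689)
3^16 ≡ 360^2 = 129600 ≡ 68 (mod 689)
3^32 ≡ 68^2 = 4624 ≡ 490 (mod 689)
43 = 32 + 8 + 2 + 1 in binary powers of 2.
So 3^43 ≡ 490 · 360 · 9 · 3 ≡ 432 (mod 689).
Squaring chain: 432 → 594 → 68 → 490; never reaches −1, so base 3 is a Miller–Rabin witness that 689 is composite.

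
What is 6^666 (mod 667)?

6^1 ≡ 6 (mod 667)
6^2 ≡ 6^2 = 36 ≡ 36 (mod 667)
6^4 ≡ 36^2 = 1296 ≡ 629 (mod 667)
6^8 ≡ 629^2 = 395641 ≡ 110 (mod 667)
6^16 ≡ 110^2 = 12100 ≡ 94 (mod 667)
6^32 ≡ 94^2 = 8836 ≡ 165 (mod 667)
6^64 ≡ 165^2 = 27225 ≡ 545 (mod 667)
6^128 ≡ 545^2 = 297025 ≡ 210 (mod 667)
6^256 ≡ 210^2 = 44100 ≡ 78 (mod 667)
6^512 ≡ 78^2 = 6084 ≡ 81 (mod 667)
666 = 512 + 128 + 16 + 8 + 2 in binary powers of 2.
So 6^666 ≡ 81 · 210 · 94 · 110 · 36 ≡ 81 (mod 667).
Since 81 ≠ 1, base 6 is a Fermat witness: 667 is composite.

81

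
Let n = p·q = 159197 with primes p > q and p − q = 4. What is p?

Since p = q + 4, we have 159197 = q(q + 4), so q² + 4q − 159197 = 0.
Discriminant: 4² + 4·159197 = 16 + 636788 = 636804; √636804 = 798.
q = (−4 + 798)/2 = 397, and p = q + 4 = 401.
Check: 397 · 401 = 159197.

401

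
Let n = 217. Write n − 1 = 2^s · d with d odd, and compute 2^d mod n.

217 − 1 = 216 = 2^3 · 27, so d = 27.
2^1 ≡ 2 (mod 217)
2^2 ≡ 2^2 = 4 ≡ 4 (mod 217)
2^4 ≡ 4^2 = 16 ≡ 16 (mod 217)
2^8 ≡ 16^2 = 256 ≡ 39 (mod 217)
2^16 ≡ 39^2 = 1521 ≡ 2 (mod 217)
27 = 16 + 8 + 2 + 1 in binary powers of 2.
So 2^27 ≡ 2 · 39 · 4 · 2 ≡ 190 (mod 217).
Squaring chain: 190 → 78 → 8; never reaches −1, so base 2 is a Miller–Rabin witness that 217 is composite.

190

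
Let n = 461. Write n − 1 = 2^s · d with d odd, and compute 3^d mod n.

461 − 1 = 460 = 2^2 · 115, so d = 115.
3^1 ≡ 3 (mod 461)
3^2 ≡ 3^2 = 9 ≡ 9 (mod 461)
3^4 ≡ 9^2 = 81 ≡ 81 (mod 461)
3^8 ≡ 81^2 = 6561 ≡ 107 (mod 461)
3^16 ≡ 107^2 = 11449 ≡ 385 (mod 461)
3^32 ≡ 385^2 = 148225 ≡ 244 (mod 461)
3^64 ≡ 244^2 = 59536 ≡ 67 (mod 461)
115 = 64 + 32 + 16 + 2 + 1 in binary powers of 2.
So 3^115 ≡ 67 · 244 · 385 · 9 · 3 ≡ 413 (mod 461).
Squaring chain: 413 → 460; reaches −1, so base 3 does not prove 461 composite.

413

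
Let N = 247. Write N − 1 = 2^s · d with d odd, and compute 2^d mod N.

247 − 1 = 246 = 2^1 · 123, so d = 123.
2^1 ≡ 2 (mod 247)
2^2 ≡ 2^2 = 4 ≡ 4 (mod 247)
2^4 ≡ 4^2 = 16 ≡ 16 (mod 247)
2^8 ≡ 16^2 = 256 ≡ 9 (mod 247)
2^16 ≡ 9^2 = 81 ≡ 81 (mod 247)
2^32 ≡ 81^2 = 6561 ≡ 139 (mod 247)
2^64 ≡ 139^2 = 19321 ≡ 55 (mod 247)
123 = 64 + 32 + 16 + 8 + 2 + 1 in binary powers of 2.
So 2^123 ≡ 55 · 139 · 81 · 9 · 4 · 2 ≡ 164 (mod 247).
Squaring chain: 164; never reaches −1, so base 2 is a Miller–Rabin witness that 247 is composite.

164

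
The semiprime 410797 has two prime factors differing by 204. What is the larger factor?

Since p = q + 204, we have 410797 = q(q + 204), so q² + 204q − 410797 = 0.
Discriminant: 204² + 4·410797 = 41616 + 1643188 = 1684804; √1684804 = 1298.
q = (−204 + 1298)/2 = 547, and p = q + 204 = 751.
Check: 547 · 751 = 410797.

751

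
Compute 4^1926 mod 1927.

1390

4^1 ≡ 4 (mod 1927)
4^2 ≡ 4^2 = 16 ≡ 16 (mod 1927)
4^4 ≡ 16^2 = 256 ≡ 256 (mod 1927)
4^8 ≡ 256^2 = 65536 ≡ 18 (mod 1927)
4^16 ≡ 18^2 = 324 ≡ 324 (mod 1927)
4^32 ≡ 324^2 = 104976 ≡ 918 (mod 1927)
4^64 ≡ 918^2 = 842724 ≡ 625 (mod 1927)
4^128 ≡ 625^2 = 390625 ≡ 1371 (mod 1927)
4^256 ≡ 1371^2 = 1879641 ≡ 816 (mod 1927)
4^512 ≡ 816^2 = 665856 ≡ 1041 (mod 1927)
4^1024 ≡ 1041^2 = 1083681 ≡ 707 (mod 1927)
1926 = 1024 + 512 + 256 + 128 + 4 + 2 in binary powers of 2.
So 4^1926 ≡ 707 · 1041 · 816 · 1371 · 256 · 16 ≡ 1390 (mod 1927).
Since 1390 ≠ 1, base 4 is a Fermat witness: 1927 is composite.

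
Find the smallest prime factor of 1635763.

1635763 is odd.
Digit sum 31, not divisible by 3.
Ends in 3: not divisible by 5.
7: 1635763 = 7·233680 + 3
11: 1635763 = 11·148705 + 8
13: 1635763 = 13·125827 + 12
17: 1635763 = 17·96221 + 6
19: 1635763 = 19·86092 + 15
23: 1635763 = 23·71120 + 3
29: 1635763 = 29·56405 + 18
31: 1635763 = 31·52766 + 17
37: 1635763 = 37·44209 + 30
41: 1635763 = 41·39896 + 27
43: 1635763 = 43·38041

43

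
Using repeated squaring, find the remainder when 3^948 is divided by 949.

1

3^1 ≡ 3 (mod 949)
3^2 ≡ 3^2 = 9 ≡ 9 (mod 949)
3^4 ≡ 9^2 = 81 ≡ 81 (mod 949)
3^8 ≡ 81^2 = 6561 ≡ 867 (mod 949)
3^16 ≡ 867^2 = 751689 ≡ 81 (mod 949)
3^32 ≡ 81^2 = 6561 ≡ 867 (mod 949)
3^64 ≡ 867^2 = 751689 ≡ 81 (mod 949)
3^128 ≡ 81^2 = 6561 ≡ 867 (mod 949)
3^256 ≡ 867^2 = 751689 ≡ 81 (mod 949)
3^512 ≡ 81^2 = 6561 ≡ 867 (mod 949)
948 = 512 + 256 + 128 + 32 + 16 + 4 in binary powers of 2.
So 3^948 ≡ 867 · 81 · 867 · 867 · 81 · 81 ≡ 1 (mod 949).
Since the result is 1, base 3 gives no evidence that 949 is composite.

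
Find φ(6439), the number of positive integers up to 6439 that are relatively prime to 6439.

6256

Factor: 6439 = 47 · 137.
φ(6439) = (47−1) · (137−1) = 46 · 136 = 6256.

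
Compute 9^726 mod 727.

9^1 ≡ 9 (mod 727)
9^2 ≡ 9^2 = 81 ≡ 81 (mod 727)
9^4 ≡ 81^2 = 6561 ≡ 18 (mod 727)
9^8 ≡ 18^2 = 324 ≡ 324 (mod 727)
9^16 ≡ 324^2 = 104976 ≡ 288 (mod 727)
9^32 ≡ 288^2 = 82944 ≡ 66 (mod 727)
9^64 ≡ 66^2 = 4356 ≡ 721 (mod 727)
9^128 ≡ 721^2 = 519841 ≡ 36 (mod 727)
9^256 ≡ 36^2 = 1296 ≡ 569 (mod 727)
9^512 ≡ 569^2 = 323761 ≡ 246 (mod 727)
726 = 512 + 128 + 64 + 16 + 4 + 2 in binary powers of 2.
So 9^726 ≡ 246 · 36 · 721 · 288 · 18 · 81 ≡ 1 (mod 727).
Since the result is 1, base 9 gives no evidence that 727 is composite.

1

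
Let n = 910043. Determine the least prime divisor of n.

19

910043 is odd.
Digit sum 17, not divisible by 3.
Ends in 3: not divisible by 5.
7: 910043 = 7·130006 + 1
11: 910043 = 11·82731 + 2
13: 910043 = 13·70003 + 4
17: 910043 = 17·53531 + 16
19: 910043 = 19·47897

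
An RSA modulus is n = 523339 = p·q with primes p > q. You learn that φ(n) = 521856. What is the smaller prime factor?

577

φ(n) = (p−1)(q−1) = n − (p+q) + 1, so p + q = 523339 − 521856 + 1 = 1484.
p and q are the roots of t² − 1484t + 523339 = 0.
Discriminant: 1484² − 4·523339 = 2202256 − 2093356 = 108900; √108900 = 330.
q = (1484 − 330)/2 = 577, p = (1484 + 330)/2 = 907.
Check: 577 · 907 = 523339.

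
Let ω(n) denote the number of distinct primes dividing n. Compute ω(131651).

131651 = 13^2 · 779
779 = 19 · 41
131651 = 13^2 · 19 · 41, which has 3 distinct prime factors.

3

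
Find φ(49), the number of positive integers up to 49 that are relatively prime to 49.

Factor: 49 = 7^2.
φ(49) = 7^1·(7−1) = 42.

42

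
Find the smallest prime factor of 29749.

29749 is odd.
Digit sum 31, not divisible by 3.
Ends in 9: not divisible by 5.
7: 29749 = 7·4249 + 6
11: 29749 = 11·2704 + 5
13: 29749 = 13·2288 + 5
17: 29749 = 17·1749 + 16
19: 29749 = 19·1565 + 14
23: 29749 = 23·1293 + 10
29: 29749 = 29·1025 + 24
31: 29749 = 31·959 + 20
37: 29749 = 37·804 + 1
41: 29749 = 41·725 + 24
43: 29749 = 43·691 + 36
47: 29749 = 47·632 + 45
53: 29749 = 53·561 + 16
59: 29749 = 59·504 + 13
61: 29749 = 61·487 + 42
67: 29749 = 67·444 + 1
71: 29749 = 71·419

71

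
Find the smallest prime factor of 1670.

2

1670 is even: 2 divides it.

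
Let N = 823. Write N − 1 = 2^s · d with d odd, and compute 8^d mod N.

1

823 − 1 = 822 = 2^1 · 411, so d = 411.
8^1 ≡ 8 (mod 823)
8^2 ≡ 8^2 = 64 ≡ 64 (mod 823)
8^4 ≡ 64^2 = 4096 ≡ 804 (mod 823)
8^8 ≡ 804^2 = 646416 ≡ 361 (mod 823)
8^16 ≡ 361^2 = 130321 ≡ 287 (mod 823)
8^32 ≡ 287^2 = 82369 ≡ 69 (mod 823)
8^64 ≡ 69^2 = 4761 ≡ 646 (mod 823)
8^128 ≡ 646^2 = 417316 ≡ 55 (mod 823)
8^256 ≡ 55^2 = 3025 ≡ 556 (mod 823)
411 = 256 + 128 + 16 + 8 + 2 + 1 in binary powers of 2.
So 8^411 ≡ 556 · 55 · 287 · 361 · 64 · 8 ≡ 1 (mod 823).
Since 8^d ≡ 1 (mod 823), base 8 does not prove 823 composite.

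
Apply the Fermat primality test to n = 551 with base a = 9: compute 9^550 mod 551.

123

9^1 ≡ 9 (mod 551)
9^2 ≡ 9^2 = 81 ≡ 81 (mod 551)
9^4 ≡ 81^2 = 6561 ≡ 500 (mod 551)
9^8 ≡ 500^2 = 250000 ≡ 397 (mod 551)
9^16 ≡ 397^2 = 157609 ≡ 23 (mod 551)
9^32 ≡ 23^2 = 529 ≡ 529 (mod 551)
9^64 ≡ 529^2 = 279841 ≡ 484 (mod 551)
9^128 ≡ 484^2 = 234256 ≡ 81 (mod 551)
9^256 ≡ 81^2 = 6561 ≡ 500 (mod 551)
9^512 ≡ 500^2 = 250000 ≡ 397 (mod 551)
550 = 512 + 32 + 4 + 2 in binary powers of 2.
So 9^550 ≡ 397 · 529 · 500 · 81 ≡ 123 (mod 551).
Since 123 ≠ 1, base 9 is a Fermat witness: 551 is composite.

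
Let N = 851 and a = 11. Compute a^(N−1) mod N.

26

11^1 ≡ 11 (mod 851)
11^2 ≡ 11^2 = 121 ≡ 121 (mod 851)
11^4 ≡ 121^2 = 14641 ≡ 174 (mod 851)
11^8 ≡ 174^2 = 30276 ≡ 491 (mod 851)
11^16 ≡ 491^2 = 241081 ≡ 248 (mod 851)
11^32 ≡ 248^2 = 61504 ≡ 232 (mod 851)
11^64 ≡ 232^2 = 53824 ≡ 211 (mod 851)
11^128 ≡ 211^2 = 44521 ≡ 269 (mod 851)
11^256 ≡ 269^2 = 72361 ≡ 26 (mod 851)
11^512 ≡ 26^2 = 676 ≡ 676 (mod 851)
850 = 512 + 256 + 64 + 16 + 2 in binary powers of 2.
So 11^850 ≡ 676 · 26 · 211 · 248 · 121 ≡ 26 (mod 851).
Since 26 ≠ 1, base 11 is a Fermat witness: 851 is composite.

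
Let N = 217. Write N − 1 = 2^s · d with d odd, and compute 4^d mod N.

78

217 − 1 = 216 = 2^3 · 27, so d = 27.
4^1 ≡ 4 (mod 217)
4^2 ≡ 4^2 = 16 ≡ 16 (mod 217)
4^4 ≡ 16^2 = 256 ≡ 39 (mod 217)
4^8 ≡ 39^2 = 1521 ≡ 2 (mod 217)
4^16 ≡ 2^2 = 4 ≡ 4 (mod 217)
27 = 16 + 8 + 2 + 1 in binary powers of 2.
So 4^27 ≡ 4 · 2 · 16 · 4 ≡ 78 (mod 217).
Squaring chain: 78 → 8 → 64; never reaches −1, so base 4 is a Miller–Rabin witness that 217 is composite.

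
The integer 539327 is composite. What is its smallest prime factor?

539327 is odd.
Digit sum 29, not divisible by 3.
Ends in 7: not divisible by 5.
7: 539327 = 7·77046 + 5
11: 539327 = 11·49029 + 8
13: 539327 = 13·41486 + 9
17: 539327 = 17·31725 + 2
19: 539327 = 19·28385 + 12
23: 539327 = 23·23449

23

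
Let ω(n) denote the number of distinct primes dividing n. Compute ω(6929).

6929 = 13^2 · 41
6929 = 13^2 · 41, which has 2 distinct prime factors.

2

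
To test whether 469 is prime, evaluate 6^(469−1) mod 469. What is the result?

225

6^1 ≡ 6 (mod 469)
6^2 ≡ 6^2 = 36 ≡ 36 (mod 469)
6^4 ≡ 36^2 = 1296 ≡ 358 (mod 469)
6^8 ≡ 358^2 = 128164 ≡ 127 (mod 469)
6^16 ≡ 127^2 = 16129 ≡ 183 (mod 469)
6^32 ≡ 183^2 = 33489 ≡ 190 (mod 469)
6^64 ≡ 190^2 = 36100 ≡ 456 (mod 469)
6^128 ≡ 456^2 = 207936 ≡ 169 (mod 469)
6^256 ≡ 169^2 = 28561 ≡ 421 (mod 469)
468 = 256 + 128 + 64 + 16 + 4 in binary powers of 2.
So 6^468 ≡ 421 · 169 · 456 · 183 · 358 ≡ 225 (mod 469).
Since 225 ≠ 1, base 6 is a Fermat witness: 469 is composite.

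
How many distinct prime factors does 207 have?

207 = 3^2 · 23
207 = 3^2 · 23, which has 2 distinct prime factors.

2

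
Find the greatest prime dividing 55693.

83

55693 = 11 · 5063
5063 = 61 · 83
83 is prime.
So 55693 = 11 · 61 · 83; the largest prime factor is 83.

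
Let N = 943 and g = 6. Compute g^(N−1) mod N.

6^1 ≡ 6 (mod 943)
6^2 ≡ 6^2 = 36 ≡ 36 (mod 943)
6^4 ≡ 36^2 = 1296 ≡ 353 (mod 943)
6^8 ≡ 353^2 = 124609 ≡ 133 (mod 943)
6^16 ≡ 133^2 = 17689 ≡ 715 (mod 943)
6^32 ≡ 715^2 = 511225 ≡ 119 (mod 943)
6^64 ≡ 119^2 = 14161 ≡ 16 (mod 943)
6^128 ≡ 16^2 = 256 ≡ 256 (mod 943)
6^256 ≡ 256^2 = 65536 ≡ 469 (mod 943)
6^512 ≡ 469^2 = 219961 ≡ 242 (mod 943)
942 = 512 + 256 + 128 + 32 + 8 + 4 + 2 in binary powers of 2.
So 6^942 ≡ 242 · 469 · 256 · 119 · 133 · 353 · 36 ≡ 210 (mod 943).
Since 210 ≠ 1, base 6 is a Fermat witness: 943 is composite.

210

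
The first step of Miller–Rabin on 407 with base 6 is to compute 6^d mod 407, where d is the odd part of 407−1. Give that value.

407 − 1 = 406 = 2^1 · 203, so d = 203.
6^1 ≡ 6 (mod 407)
6^2 ≡ 6^2 = 36 ≡ 36 (mod 407)
6^4 ≡ 36^2 = 1296 ≡ 75 (mod 407)
6^8 ≡ 75^2 = 5625 ≡ 334 (mod 407)
6^16 ≡ 334^2 = 111556 ≡ 38 (mod 407)
6^32 ≡ 38^2 = 1444 ≡ 223 (mod 407)
6^64 ≡ 223^2 = 49729 ≡ 75 (mod 407)
6^128 ≡ 75^2 = 5625 ≡ 334 (mod 407)
203 = 128 + 64 + 8 + 2 + 1 in binary powers of 2.
So 6^203 ≡ 334 · 75 · 334 · 36 · 6 ≡ 216 (mod 407).
Squaring chain: 216; never reaches −1, so base 6 is a Miller–Rabin witness that 407 is composite.

216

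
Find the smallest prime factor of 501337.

501337 is odd.
Digit sum 19, not divisible by 3.
Ends in 7: not divisible by 5.
7: 501337 = 7·71619 + 4
11: 501337 = 11·45576 + 1
13: 501337 = 13·38564 + 5
17: 501337 = 17·29490 + 7
19: 501337 = 19·26386 + 3
23: 501337 = 23·21797 + 6
29: 501337 = 29·17287 + 14
31: 501337 = 31·16172 + 5
37: 501337 = 37·13549 + 24
41: 501337 = 41·12227 + 30
43: 501337 = 43·11659

43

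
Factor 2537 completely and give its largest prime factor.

59

2537 = 43 · 59
59 is prime.
So 2537 = 43 · 59; the largest prime factor is 59.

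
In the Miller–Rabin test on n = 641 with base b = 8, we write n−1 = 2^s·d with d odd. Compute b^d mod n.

641 − 1 = 640 = 2^7 · 5, so d = 5.
8^1 ≡ 8 (mod 641)
8^2 ≡ 8^2 = 64 ≡ 64 (mod 641)
8^4 ≡ 64^2 = 4096 ≡ 250 (mod 641)
5 = 4 + 1 in binary powers of 2.
So 8^5 ≡ 250 · 8 ≡ 77 (mod 641).
Squaring chain: 77 → 160 → 601 → 318 → 487 → 640 → 1; reaches −1, so base 8 does not prove 641 composite.

77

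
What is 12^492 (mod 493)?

12^1 ≡ 12 (mod 493)
12^2 ≡ 12^2 = 144 ≡ 144 (mod 493)
12^4 ≡ 144^2 = 20736 ≡ 30 (mod 493)
12^8 ≡ 30^2 = 900 ≡ 407 (mod 493)
12^16 ≡ 407^2 = 165649 ≡ 1 (mod 493)
12^32 ≡ 1^2 = 1 ≡ 1 (mod 493)
12^64 ≡ 1^2 = 1 ≡ 1 (mod 493)
12^128 ≡ 1^2 = 1 ≡ 1 (mod 493)
12^256 ≡ 1^2 = 1 ≡ 1 (mod 493)
492 = 256 + 128 + 64 + 32 + 8 + 4 in binary powers of 2.
So 12^492 ≡ 1 · 1 · 1 · 1 · 407 · 30 ≡ 378 (mod 493).
Since 378 ≠ 1, base 12 is a Fermat witness: 493 is composite.

378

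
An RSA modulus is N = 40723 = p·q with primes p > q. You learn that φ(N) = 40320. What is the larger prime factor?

211

φ(n) = (p−1)(q−1) = n − (p+q) + 1, so p + q = 40723 − 40320 + 1 = 404.
p and q are the roots of t² − 404t + 40723 = 0.
Discriminant: 404² − 4·40723 = 163216 − 162892 = 324; √324 = 18.
q = (404 − 18)/2 = 193, p = (404 + 18)/2 = 211.
Check: 193 · 211 = 40723.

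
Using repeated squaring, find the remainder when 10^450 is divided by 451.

10^1 ≡ 10 (mod 451)
10^2 ≡ 10^2 = 100 ≡ 100 (mod 451)
10^4 ≡ 100^2 = 10000 ≡ 78 (mod 451)
10^8 ≡ 78^2 = 6084 ≡ 221 (mod 451)
10^16 ≡ 221^2 = 48841 ≡ 133 (mod 451)
10^32 ≡ 133^2 = 17689 ≡ 100 (mod 451)
10^64 ≡ 100^2 = 10000 ≡ 78 (mod 451)
10^128 ≡ 78^2 = 6084 ≡ 221 (mod 451)
10^256 ≡ 221^2 = 48841 ≡ 133 (mod 451)
450 = 256 + 128 + 64 + 2 in binary powers of 2.
So 10^450 ≡ 133 · 221 · 78 · 100 ≡ 1 (mod 451).
Since the result is 1, base 10 gives no evidence that 451 is composite.

1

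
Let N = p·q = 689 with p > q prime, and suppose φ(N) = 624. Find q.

13

φ(n) = (p−1)(q−1) = n − (p+q) + 1, so p + q = 689 − 624 + 1 = 66.
p and q are the roots of t² − 66t + 689 = 0.
Discriminant: 66² − 4·689 = 4356 − 2756 = 1600; √1600 = 40.
q = (66 − 40)/2 = 13, p = (66 + 40)/2 = 53.
Check: 13 · 53 = 689.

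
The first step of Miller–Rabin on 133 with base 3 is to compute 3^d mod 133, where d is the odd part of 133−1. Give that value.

133 − 1 = 132 = 2^2 · 33, so d = 33.
3^1 ≡ 3 (mod 133)
3^2 ≡ 3^2 = 9 ≡ 9 (mod 133)
3^4 ≡ 9^2 = 81 ≡ 81 (mod 133)
3^8 ≡ 81^2 = 6561 ≡ 44 (mod 133)
3^16 ≡ 44^2 = 1936 ≡ 74 (mod 133)
3^32 ≡ 74^2 = 5476 ≡ 23 (mod 133)
33 = 32 + 1 in binary powers of 2.
So 3^33 ≡ 23 · 3 ≡ 69 (mod 133).
Squaring chain: 69 → 106; never reaches −1, so base 3 is a Miller–Rabin witness that 133 is composite.

69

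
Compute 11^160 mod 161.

32

11^1 ≡ 11 (mod 161)
11^2 ≡ 11^2 = 121 ≡ 121 (mod 161)
11^4 ≡ 121^2 = 14641 ≡ 151 (mod 161)
11^8 ≡ 151^2 = 22801 ≡ 100 (mod 161)
11^16 ≡ 100^2 = 10000 ≡ 18 (mod 161)
11^32 ≡ 18^2 = 324 ≡ 2 (mod 161)
11^64 ≡ 2^2 = 4 ≡ 4 (mod 161)
11^128 ≡ 4^2 = 16 ≡ 16 (mod 161)
160 = 128 + 32 in binary powers of 2.
So 11^160 ≡ 16 · 2 ≡ 32 (mod 161).
Since 32 ≠ 1, base 11 is a Fermat witness: 161 is composite.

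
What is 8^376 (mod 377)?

8^1 ≡ 8 (mod 377)
8^2 ≡ 8^2 = 64 ≡ 64 (mod 377)
8^4 ≡ 64^2 = 4096 ≡ 326 (mod 377)
8^8 ≡ 326^2 = 106276 ≡ 339 (mod 377)
8^16 ≡ 339^2 = 114921 ≡ 313 (mod 377)
8^32 ≡ 313^2 = 97969 ≡ 326 (mod 377)
8^64 ≡ 326^2 = 106276 ≡ 339 (mod 377)
8^128 ≡ 339^2 = 114921 ≡ 313 (mod 377)
8^256 ≡ 313^2 = 97969 ≡ 326 (mod 377)
376 = 256 + 64 + 32 + 16 + 8 in binary powers of 2.
So 8^376 ≡ 326 · 339 · 326 · 313 · 339 ≡ 53 (mod 377).
Since 53 ≠ 1, base 8 is a Fermat witness: 377 is composite.

53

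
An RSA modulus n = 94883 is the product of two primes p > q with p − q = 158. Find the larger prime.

397

Since p = q + 158, we have 94883 = q(q + 158), so q² + 158q − 94883 = 0.
Discriminant: 158² + 4·94883 = 24964 + 379532 = 404496; √404496 = 636.
q = (−158 + 636)/2 = 239, and p = q + 158 = 397.
Check: 239 · 397 = 94883.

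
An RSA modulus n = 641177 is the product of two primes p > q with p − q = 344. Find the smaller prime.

647

Since p = q + 344, we have 641177 = q(q + 344), so q² + 344q − 641177 = 0.
Discriminant: 344² + 4·641177 = 118336 + 2564708 = 2683044; √2683044 = 1638.
q = (−344 + 1638)/2 = 647, and p = q + 344 = 991.
Check: 647 · 991 = 641177.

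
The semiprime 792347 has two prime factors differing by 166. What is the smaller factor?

811

Since p = q + 166, we have 792347 = q(q + 166), so q² + 166q − 792347 = 0.
Discriminant: 166² + 4·792347 = 27556 + 3169388 = 3196944; √3196944 = 1788.
q = (−166 + 1788)/2 = 811, and p = q + 166 = 977.
Check: 811 · 977 = 792347.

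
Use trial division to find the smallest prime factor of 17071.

17071 is odd.
Digit sum 16, not divisible by 3.
Ends in 1: not divisible by 5.
7: 17071 = 7·2438 + 5
11: 17071 = 11·1551 + 10
13: 17071 = 13·1313 + 2
17: 17071 = 17·1004 + 3
19: 17071 = 19·898 + 9
23: 17071 = 23·742 + 5
29: 17071 = 29·588 + 19
31: 17071 = 31·550 + 21
37: 17071 = 37·461 + 14
41: 17071 = 41·416 + 15
43: 17071 = 43·397

43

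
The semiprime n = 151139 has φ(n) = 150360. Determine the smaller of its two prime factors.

φ(n) = (p−1)(q−1) = n − (p+q) + 1, so p + q = 151139 − 150360 + 1 = 780.
p and q are the roots of t² − 780t + 151139 = 0.
Discriminant: 780² − 4·151139 = 608400 − 604556 = 3844; √3844 = 62.
q = (780 − 62)/2 = 359, p = (780 + 62)/2 = 421.
Check: 359 · 421 = 151139.

359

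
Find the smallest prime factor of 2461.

23

2461 is odd.
Digit sum 13, not divisible by 3.
Ends in 1: not divisible by 5.
7: 2461 = 7·351 + 4
11: 2461 = 11·223 + 8
13: 2461 = 13·189 + 4
17: 2461 = 17·144 + 13
19: 2461 = 19·129 + 10
23: 2461 = 23·107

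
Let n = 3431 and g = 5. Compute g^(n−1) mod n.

1191

5^1 ≡ 5 (mod 3431)
5^2 ≡ 5^2 = 25 ≡ 25 (mod 3431)
5^4 ≡ 25^2 = 625 ≡ 625 (mod 3431)
5^8 ≡ 625^2 = 390625 ≡ 2922 (mod 3431)
5^16 ≡ 2922^2 = 8538084 ≡ 1756 (mod 3431)
5^32 ≡ 1756^2 = 3083536 ≡ 2498 (mod 3431)
5^64 ≡ 2498^2 = 6240004 ≡ 2446 (mod 3431)
5^128 ≡ 2446^2 = 5982916 ≡ 2683 (mod 3431)
5^256 ≡ 2683^2 = 7198489 ≡ 251 (mod 3431)
5^512 ≡ 251^2 = 63001 ≡ 1243 (mod 3431)
5^1024 ≡ 1243^2 = 1545049 ≡ 1099 (mod 3431)
5^2048 ≡ 1099^2 = 1207801 ≡ 89 (mod 3431)
3430 = 2048 + 1024 + 256 + 64 + 32 + 4 + 2 in binary powers of 2.
So 5^3430 ≡ 89 · 1099 · 251 · 2446 · 2498 · 625 · 25 ≡ 1191 (mod 3431).
Since 1191 ≠ 1, base 5 is a Fermat witness: 3431 is composite.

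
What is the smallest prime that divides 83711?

83711 is odd.
Digit sum 20, not divisible by 3.
Ends in 1: not divisible by 5.
7: 83711 = 7·11958 + 5
11: 83711 = 11·7610 + 1
13: 83711 = 13·6439 + 4
17: 83711 = 17·4924 + 3
19: 83711 = 19·4405 + 16
23: 83711 = 23·3639 + 14
29: 83711 = 29·2886 + 17
31: 83711 = 31·2700 + 11
37: 83711 = 37·2262 + 17
41: 83711 = 41·2041 + 30
43: 83711 = 43·1946 + 33
47: 83711 = 47·1781 + 4
53: 83711 = 53·1579 + 24
59: 83711 = 59·1418 + 49
61: 83711 = 61·1372 + 19
67: 83711 = 67·1249 + 28
71: 83711 = 71·1179 + 2
73: 83711 = 73·1146 + 53
79: 83711 = 79·1059 + 50
83: 83711 = 83·1008 + 47
89: 83711 = 89·940 + 51
97: 83711 = 97·863

97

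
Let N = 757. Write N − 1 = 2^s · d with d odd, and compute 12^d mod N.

756

757 − 1 = 756 = 2^2 · 189, so d = 189.
12^1 ≡ 12 (mod 757)
12^2 ≡ 12^2 = 144 ≡ 144 (mod 757)
12^4 ≡ 144^2 = 20736 ≡ 297 (mod 757)
12^8 ≡ 297^2 = 88209 ≡ 397 (mod 757)
12^16 ≡ 397^2 = 157609 ≡ 153 (mod 757)
12^32 ≡ 153^2 = 23409 ≡ 699 (mod 757)
12^64 ≡ 699^2 = 488601 ≡ 336 (mod 757)
12^128 ≡ 336^2 = 112896 ≡ 103 (mod 757)
189 = 128 + 32 + 16 + 8 + 4 + 1 in binary powers of 2.
So 12^189 ≡ 103 · 699 · 153 · 397 · 297 · 12 ≡ 756 (mod 757).
Since 12^d ≡ 756 (mod 757), base 12 does not prove 757 composite.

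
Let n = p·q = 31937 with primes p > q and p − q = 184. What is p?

293

Since p = q + 184, we have 31937 = q(q + 184), so q² + 184q − 31937 = 0.
Discriminant: 184² + 4·31937 = 33856 + 127748 = 161604; √161604 = 402.
q = (−184 + 402)/2 = 109, and p = q + 184 = 293.
Check: 109 · 293 = 31937.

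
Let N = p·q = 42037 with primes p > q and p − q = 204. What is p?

331

Since p = q + 204, we have 42037 = q(q + 204), so q² + 204q − 42037 = 0.
Discriminant: 204² + 4·42037 = 41616 + 168148 = 209764; √209764 = 458.
q = (−204 + 458)/2 = 127, and p = q + 204 = 331.
Check: 127 · 331 = 42037.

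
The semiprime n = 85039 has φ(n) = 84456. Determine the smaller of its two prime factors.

φ(n) = (p−1)(q−1) = n − (p+q) + 1, so p + q = 85039 − 84456 + 1 = 584.
p and q are the roots of t² − 584t + 85039 = 0.
Discriminant: 584² − 4·85039 = 341056 − 340156 = 900; √900 = 30.
q = (584 − 30)/2 = 277, p = (584 + 30)/2 = 307.
Check: 277 · 307 = 85039.

277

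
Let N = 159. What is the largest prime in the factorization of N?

159 = 3 · 53
53 is prime.
So 159 = 3 · 53; the largest prime factor is 53.

53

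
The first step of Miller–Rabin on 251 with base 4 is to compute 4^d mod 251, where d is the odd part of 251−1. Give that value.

251 − 1 = 250 = 2^1 · 125, so d = 125.
4^1 ≡ 4 (mod 251)
4^2 ≡ 4^2 = 16 ≡ 16 (mod 251)
4^4 ≡ 16^2 = 256 ≡ 5 (mod 251)
4^8 ≡ 5^2 = 25 ≡ 25 (mod 251)
4^16 ≡ 25^2 = 625 ≡ 123 (mod 251)
4^32 ≡ 123^2 = 15129 ≡ 69 (mod 251)
4^64 ≡ 69^2 = 4761 ≡ 243 (mod 251)
125 = 64 + 32 + 16 + 8 + 4 + 1 in binary powers of 2.
So 4^125 ≡ 243 · 69 · 123 · 25 · 5 · 4 ≡ 1 (mod 251).
Since 4^d ≡ 1 (mod 251), base 4 does not prove 251 composite.

1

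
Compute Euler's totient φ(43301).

Factor: 43301 = 19 · 43 · 53.
φ(43301) = (19−1) · (43−1) · (53−1) = 18 · 42 · 52 = 39312.

39312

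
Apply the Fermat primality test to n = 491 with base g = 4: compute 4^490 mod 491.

1

4^1 ≡ 4 (mod 491)
4^2 ≡ 4^2 = 16 ≡ 16 (mod 491)
4^4 ≡ 16^2 = 256 ≡ 256 (mod 491)
4^8 ≡ 256^2 = 65536 ≡ 233 (mod 491)
4^16 ≡ 233^2 = 54289 ≡ 279 (mod 491)
4^32 ≡ 279^2 = 77841 ≡ 263 (mod 491)
4^64 ≡ 263^2 = 69169 ≡ 429 (mod 491)
4^128 ≡ 429^2 = 184041 ≡ 407 (mod 491)
4^256 ≡ 407^2 = 165649 ≡ 182 (mod 491)
490 = 256 + 128 + 64 + 32 + 8 + 2 in binary powers of 2.
So 4^490 ≡ 182 · 407 · 429 · 263 · 233 · 16 ≡ 1 (mod 491).
Since the result is 1, base 4 gives no evidence that 491 is composite.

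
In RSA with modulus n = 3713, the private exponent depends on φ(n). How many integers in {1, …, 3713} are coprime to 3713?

Factor: 3713 = 47 · 79.
φ(3713) = (47−1) · (79−1) = 46 · 78 = 3588.

3588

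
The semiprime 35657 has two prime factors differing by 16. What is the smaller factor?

181

Since p = q + 16, we have 35657 = q(q + 16), so q² + 16q − 35657 = 0.
Discriminant: 16² + 4·35657 = 256 + 142628 = 142884; √142884 = 378.
q = (−16 + 378)/2 = 181, and p = q + 16 = 197.
Check: 181 · 197 = 35657.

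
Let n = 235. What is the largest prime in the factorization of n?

235 = 5 · 47
47 is prime.
So 235 = 5 · 47; the largest prime factor is 47.

47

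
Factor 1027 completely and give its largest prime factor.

79

1027 = 13 · 79
79 is prime.
So 1027 = 13 · 79; the largest prime factor is 79.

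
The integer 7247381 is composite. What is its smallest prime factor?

79

7247381 is odd.
Digit sum 32, not divisible by 3.
Ends in 1: not divisible by 5.
7: 7247381 = 7·1035340 + 1
11: 7247381 = 11·658852 + 9
13: 7247381 = 13·557490 + 11
17: 7247381 = 17·426316 + 9
19: 7247381 = 19·381441 + 2
23: 7247381 = 23·315103 + 12
29: 7247381 = 29·249909 + 20
31: 7247381 = 31·233786 + 15
37: 7247381 = 37·195875 + 6
41: 7247381 = 41·176765 + 16
43: 7247381 = 43·168543 + 32
47: 7247381 = 47·154199 + 28
53: 7247381 = 53·136743 + 2
59: 7247381 = 59·122836 + 57
61: 7247381 = 61·118809 + 32
67: 7247381 = 67·108169 + 58
71: 7247381 = 71·102075 + 56
73: 7247381 = 73·99279 + 14
79: 7247381 = 79·91739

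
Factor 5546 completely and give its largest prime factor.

5546 = 2 · 2773
2773 = 47 · 59
59 is prime.
So 5546 = 2 · 47 · 59; the largest prime factor is 59.

59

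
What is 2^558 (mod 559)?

441

2^1 ≡ 2 (mod 559)
2^2 ≡ 2^2 = 4 ≡ 4 (mod 559)
2^4 ≡ 4^2 = 16 ≡ 16 (mod 559)
2^8 ≡ 16^2 = 256 ≡ 256 (mod 559)
2^16 ≡ 256^2 = 65536 ≡ 133 (mod 559)
2^32 ≡ 133^2 = 17689 ≡ 360 (mod 559)
2^64 ≡ 360^2 = 129600 ≡ 471 (mod 559)
2^128 ≡ 471^2 = 221841 ≡ 477 (mod 559)
2^256 ≡ 477^2 = 227529 ≡ 16 (mod 559)
2^512 ≡ 16^2 = 256 ≡ 256 (mod 559)
558 = 512 + 32 + 8 + 4 + 2 in binary powers of 2.
So 2^558 ≡ 256 · 360 · 256 · 16 · 4 ≡ 441 (mod 559).
Since 441 ≠ 1, base 2 is a Fermat witness: 559 is composite.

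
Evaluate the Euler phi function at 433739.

414400

Factor: 433739 = 41 · 71 · 149.
φ(433739) = (41−1) · (71−1) · (149−1) = 40 · 70 · 148 = 414400.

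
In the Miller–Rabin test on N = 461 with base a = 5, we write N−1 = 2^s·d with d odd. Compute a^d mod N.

461 − 1 = 460 = 2^2 · 115, so d = 115.
5^1 ≡ 5 (mod 461)
5^2 ≡ 5^2 = 25 ≡ 25 (mod 461)
5^4 ≡ 25^2 = 625 ≡ 164 (mod 461)
5^8 ≡ 164^2 = 26896 ≡ 158 (mod 461)
5^16 ≡ 158^2 = 24964 ≡ 70 (mod 461)
5^32 ≡ 70^2 = 4900 ≡ 290 (mod 461)
5^64 ≡ 290^2 = 84100 ≡ 198 (mod 461)
115 = 64 + 32 + 16 + 2 + 1 in binary powers of 2.
So 5^115 ≡ 198 · 290 · 70 · 25 · 5 ≡ 1 (mod 461).
Since 5^d ≡ 1 (mod 461), base 5 does not prove 461 composite.

1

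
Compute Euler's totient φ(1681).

1640

Factor: 1681 = 41^2.
φ(1681) = 41^1·(41−1) = 1640.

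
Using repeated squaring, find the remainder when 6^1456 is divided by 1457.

6^1 ≡ 6 (mod 1457)
6^2 ≡ 6^2 = 36 ≡ 36 (mod 1457)
6^4 ≡ 36^2 = 1296 ≡ 1296 (mod 1457)
6^8 ≡ 1296^2 = 1679616 ≡ 1152 (mod 1457)
6^16 ≡ 1152^2 = 1327104 ≡ 1234 (mod 1457)
6^32 ≡ 1234^2 = 1522756 ≡ 191 (mod 1457)
6^64 ≡ 191^2 = 36481 ≡ 56 (mod 1457)
6^128 ≡ 56^2 = 3136 ≡ 222 (mod 1457)
6^256 ≡ 222^2 = 49284 ≡ 1203 (mod 1457)
6^512 ≡ 1203^2 = 1447209 ≡ 408 (mod 1457)
6^1024 ≡ 408^2 = 166464 ≡ 366 (mod 1457)
1456 = 1024 + 256 + 128 + 32 + 16 in binary powers of 2.
So 6^1456 ≡ 366 · 1203 · 222 · 191 · 1234 ≡ 521 (mod 1457).
Since 521 ≠ 1, base 6 is a Fermat witness: 1457 is composite.

521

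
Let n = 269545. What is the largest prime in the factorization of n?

269545 = 5 · 53909
53909 = 31 · 1739
1739 = 37 · 47
47 is prime.
So 269545 = 5 · 31 · 37 · 47; the largest prime factor is 47.

47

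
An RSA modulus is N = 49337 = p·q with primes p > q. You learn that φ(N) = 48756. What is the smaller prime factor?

φ(n) = (p−1)(q−1) = n − (p+q) + 1, so p + q = 49337 − 48756 + 1 = 582.
p and q are the roots of t² − 582t + 49337 = 0.
Discriminant: 582² − 4·49337 = 338724 − 197348 = 141376; √141376 = 376.
q = (582 − 376)/2 = 103, p = (582 + 376)/2 = 479.
Check: 103 · 479 = 49337.

103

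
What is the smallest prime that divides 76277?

76277 is odd.
Digit sum 29, not divisible by 3.
Ends in 7: not divisible by 5.
7: 76277 = 7·10896 + 5
11: 76277 = 11·6934 + 3
13: 76277 = 13·5867 + 6
17: 76277 = 17·4486 + 15
19: 76277 = 19·4014 + 11
23: 76277 = 23·3316 + 9
29: 76277 = 29·2630 + 7
31: 76277 = 31·2460 + 17
37: 76277 = 37·2061 + 20
41: 76277 = 41·1860 + 17
43: 76277 = 43·1773 + 38
47: 76277 = 47·1622 + 43
53: 76277 = 53·1439 + 10
59: 76277 = 59·1292 + 49
61: 76277 = 61·1250 + 27
67: 76277 = 67·1138 + 31
71: 76277 = 71·1074 + 23
73: 76277 = 73·1044 + 65
79: 76277 = 79·965 + 42
83: 76277 = 83·919

83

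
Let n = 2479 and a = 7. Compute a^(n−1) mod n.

528

7^1 ≡ 7 (mod 2479)
7^2 ≡ 7^2 = 49 ≡ 49 (mod 2479)
7^4 ≡ 49^2 = 2401 ≡ 2401 (mod 2479)
7^8 ≡ 2401^2 = 5764801 ≡ 1126 (mod 2479)
7^16 ≡ 1126^2 = 1267876 ≡ 1107 (mod 2479)
7^32 ≡ 1107^2 = 1225449 ≡ 823 (mod 2479)
7^64 ≡ 823^2 = 677329 ≡ 562 (mod 2479)
7^128 ≡ 562^2 = 315844 ≡ 1011 (mod 2479)
7^256 ≡ 1011^2 = 1022121 ≡ 773 (mod 2479)
7^512 ≡ 773^2 = 597529 ≡ 90 (mod 2479)
7^1024 ≡ 90^2 = 8100 ≡ 663 (mod 2479)
7^2048 ≡ 663^2 = 439569 ≡ 786 (mod 2479)
2478 = 2048 + 256 + 128 + 32 + 8 + 4 + 2 in binary powers of 2.
So 7^2478 ≡ 786 · 773 · 1011 · 823 · 1126 · 2401 · 49 ≡ 528 (mod 2479).
Since 528 ≠ 1, base 7 is a Fermat witness: 2479 is composite.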